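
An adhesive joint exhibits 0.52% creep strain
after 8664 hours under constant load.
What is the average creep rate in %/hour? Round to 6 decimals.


Creep rate = strain / time
= 0.52 / 8664
= 0.000060 %/h

0.000060


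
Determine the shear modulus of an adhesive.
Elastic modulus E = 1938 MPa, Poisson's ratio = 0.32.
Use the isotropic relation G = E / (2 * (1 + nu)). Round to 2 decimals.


G = 1938 / (2*(1+0.32)) = 1938 / 2.64
= 734.09 MPa

734.09


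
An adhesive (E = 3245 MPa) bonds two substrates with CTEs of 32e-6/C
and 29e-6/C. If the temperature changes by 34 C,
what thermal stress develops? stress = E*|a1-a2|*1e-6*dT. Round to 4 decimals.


Stress = 3245 * |32 - 29| * 1e-6 * 34
= 0.3310 MPa

0.3310


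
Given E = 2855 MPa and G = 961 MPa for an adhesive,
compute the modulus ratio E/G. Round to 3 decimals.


E/G ratio = 2855 / 961 = 2.971

2.971


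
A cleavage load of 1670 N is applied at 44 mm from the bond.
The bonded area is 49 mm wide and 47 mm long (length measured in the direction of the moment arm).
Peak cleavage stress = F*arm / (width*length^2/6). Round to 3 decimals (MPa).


Moment = 1670 * 44 = 73480 N*mm
Section modulus = 49 * 2209 / 6 = 108241 / 6 mm^3
Stress = 73480 / (108241 / 6) = 440880 / 108241
= 4.073 MPa

4.073


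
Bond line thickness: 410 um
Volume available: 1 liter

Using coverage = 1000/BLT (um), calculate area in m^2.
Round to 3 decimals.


1 L = 1e6 mm^3, thickness = 410 um = 0.41 mm
Area = 1e6 / 0.41 mm^2 = (1e6 / 0.41) / 1e6 m^2 = 1000 / 410 m^2
= 2.439 m^2

2.439


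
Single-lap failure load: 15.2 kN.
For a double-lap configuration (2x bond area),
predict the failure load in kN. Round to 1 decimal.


Failure load = 15.2 * 2 = 30.4 kN

30.4


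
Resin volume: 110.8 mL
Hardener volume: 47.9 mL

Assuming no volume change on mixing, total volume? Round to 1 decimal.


V_total = 110.8 + 47.9 = 158.7 mL

158.7


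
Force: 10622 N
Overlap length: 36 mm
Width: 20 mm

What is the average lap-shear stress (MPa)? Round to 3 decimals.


Average shear stress = F / (overlap * width)
= 10622 / (36 * 20)
= 14.753 MPa

14.753


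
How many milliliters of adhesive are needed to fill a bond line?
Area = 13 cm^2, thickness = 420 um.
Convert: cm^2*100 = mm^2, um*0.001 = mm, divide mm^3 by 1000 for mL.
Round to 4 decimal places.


= (13 * 100) * (420 * 0.001) / 1000
= 0.5460 mL

0.5460


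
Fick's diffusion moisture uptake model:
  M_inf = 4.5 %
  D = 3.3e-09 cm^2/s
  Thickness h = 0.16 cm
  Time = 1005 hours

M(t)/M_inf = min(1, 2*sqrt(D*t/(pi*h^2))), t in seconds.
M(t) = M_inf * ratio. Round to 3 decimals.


t_sec = 1005 * 3600 = 3618000
ratio = 2*sqrt(3.3e-09*3618000/(pi*0.16^2))
= min(1, 0.770595)
= 0.770595
M(t) = 4.5 * 0.770595 = 3.468 %

3.468


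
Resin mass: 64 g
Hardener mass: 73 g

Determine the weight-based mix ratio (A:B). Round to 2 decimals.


Ratio = 64 / 73 = 0.88

0.88


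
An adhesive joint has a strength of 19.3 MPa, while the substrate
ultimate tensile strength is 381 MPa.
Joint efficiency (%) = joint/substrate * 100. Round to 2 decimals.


Efficiency = 19.3 / 381 * 100
= 5.07%

5.07


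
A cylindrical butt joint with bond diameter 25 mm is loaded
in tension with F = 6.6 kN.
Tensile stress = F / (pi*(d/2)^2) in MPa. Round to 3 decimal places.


Area = pi * (25/2)^2 = 490.8739 mm^2
Stress = 6.6*1000 / 490.8739
= 13.445 MPa

13.445


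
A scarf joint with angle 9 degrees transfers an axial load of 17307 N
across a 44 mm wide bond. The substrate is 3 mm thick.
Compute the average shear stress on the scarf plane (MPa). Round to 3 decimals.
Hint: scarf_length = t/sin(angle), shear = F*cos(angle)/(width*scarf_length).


scarf_length = 3 / sin(9 deg) = 19.1774 mm
cos(9 deg) = 0.987688
shear stress = 17307 * 0.987688 / (44 * 19.1774)
= 20.258 MPa

20.258


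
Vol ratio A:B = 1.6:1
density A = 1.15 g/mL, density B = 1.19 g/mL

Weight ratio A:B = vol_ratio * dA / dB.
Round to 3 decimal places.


Weight ratio = 1.6 * 1.15 / 1.19
= 1.546

1.546


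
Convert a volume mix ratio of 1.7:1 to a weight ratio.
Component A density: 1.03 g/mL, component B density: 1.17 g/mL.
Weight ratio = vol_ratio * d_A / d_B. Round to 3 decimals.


= 1.7 * 1.03 / 1.17 = 1.497

1.497


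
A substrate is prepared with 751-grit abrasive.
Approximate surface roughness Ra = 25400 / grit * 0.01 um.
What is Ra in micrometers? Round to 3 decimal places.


Ra = 25400 / 751 * 0.01 = 0.338 um

0.338


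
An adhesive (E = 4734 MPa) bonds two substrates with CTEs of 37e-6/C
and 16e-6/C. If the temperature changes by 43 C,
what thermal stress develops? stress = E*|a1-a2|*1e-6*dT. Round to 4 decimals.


Stress = 4734 * |37 - 16| * 1e-6 * 43
= 4.2748 MPa

4.2748


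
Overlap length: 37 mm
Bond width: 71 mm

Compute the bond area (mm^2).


Bond area = 37 * 71 = 2627 mm^2

2627


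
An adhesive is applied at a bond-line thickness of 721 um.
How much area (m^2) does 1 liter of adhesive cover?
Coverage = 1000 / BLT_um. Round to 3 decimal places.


Coverage = 1000 / 721 = 1.387 m^2

1.387


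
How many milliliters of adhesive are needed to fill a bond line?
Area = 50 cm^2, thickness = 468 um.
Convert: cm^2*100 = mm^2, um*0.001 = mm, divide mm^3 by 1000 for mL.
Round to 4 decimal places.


= (50 * 100) * (468 * 0.001) / 1000
= 2.3400 mL

2.3400


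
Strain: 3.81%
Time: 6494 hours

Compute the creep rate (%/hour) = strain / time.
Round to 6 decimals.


Creep rate = 3.81 / 6494
= 0.000587 %/h

0.000587


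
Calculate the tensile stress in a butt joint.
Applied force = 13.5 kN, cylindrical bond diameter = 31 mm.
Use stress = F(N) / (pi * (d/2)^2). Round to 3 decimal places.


A = pi * 15.5^2 = 754.7676 mm^2
sigma = 13500.0 / 754.7676 = 17.886 MPa

17.886


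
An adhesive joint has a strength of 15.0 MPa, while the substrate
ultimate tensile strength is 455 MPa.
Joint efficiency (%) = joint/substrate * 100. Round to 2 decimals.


Efficiency = 15.0 / 455 * 100
= 3.30%

3.30


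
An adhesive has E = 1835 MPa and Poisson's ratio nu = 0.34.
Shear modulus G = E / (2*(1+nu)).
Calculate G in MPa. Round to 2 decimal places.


G = 1835 / (2*(1+0.34))
= 1835 / 2.68
= 684.70 MPa

684.70


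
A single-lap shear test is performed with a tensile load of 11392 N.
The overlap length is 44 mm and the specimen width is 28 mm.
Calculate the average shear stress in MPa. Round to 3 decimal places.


Shear stress = F / (overlap * width)
= 11392 / (44 * 28)
= 11392 / 1232
= 9.247 MPa

9.247


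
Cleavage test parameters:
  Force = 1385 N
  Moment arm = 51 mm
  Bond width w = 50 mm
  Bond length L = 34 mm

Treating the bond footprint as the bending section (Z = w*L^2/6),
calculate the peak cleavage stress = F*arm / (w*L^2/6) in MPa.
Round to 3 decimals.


M = 1385 * 51 = 70635 N*mm
Z = 50 * 34^2 / 6 = 57800 / 6 mm^3
sigma = M / Z = 6 * 70635 / 57800 = 423810 / 57800
= 7.332 MPa

7.332


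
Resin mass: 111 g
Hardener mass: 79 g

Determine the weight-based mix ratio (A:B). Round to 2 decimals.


Ratio = 111 / 79 = 1.41

1.41


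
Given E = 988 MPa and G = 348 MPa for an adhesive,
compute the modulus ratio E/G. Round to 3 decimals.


E/G ratio = 988 / 348 = 2.839

2.839


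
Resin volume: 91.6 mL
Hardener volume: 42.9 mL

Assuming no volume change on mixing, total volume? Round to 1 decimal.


V_total = 91.6 + 42.9 = 134.5 mL

134.5


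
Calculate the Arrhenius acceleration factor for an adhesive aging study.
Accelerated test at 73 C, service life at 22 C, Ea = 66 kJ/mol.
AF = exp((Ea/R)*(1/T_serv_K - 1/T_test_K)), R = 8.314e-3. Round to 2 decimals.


T_test = 346.15 K, T_serv = 295.15 K
Ea/R = 66 / 0.008314 = 7938.42
AF = exp(7938.42 * (1/295.15 - 1/346.15))
= 52.60

52.60


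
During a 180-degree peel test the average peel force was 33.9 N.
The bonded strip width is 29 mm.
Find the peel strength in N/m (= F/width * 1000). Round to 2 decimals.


Peel strength = F/width * 1000
= 33.9 / 29 * 1000
= 1168.97 N/m

1168.97


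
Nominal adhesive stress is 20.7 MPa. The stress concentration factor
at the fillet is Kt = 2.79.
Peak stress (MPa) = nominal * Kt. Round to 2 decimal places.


Peak = 20.7 * 2.79 = 57.75 MPa

57.75


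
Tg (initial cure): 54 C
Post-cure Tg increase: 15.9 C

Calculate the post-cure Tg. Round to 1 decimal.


Post-cure Tg = 54 + 15.9 = 69.9 C

69.9


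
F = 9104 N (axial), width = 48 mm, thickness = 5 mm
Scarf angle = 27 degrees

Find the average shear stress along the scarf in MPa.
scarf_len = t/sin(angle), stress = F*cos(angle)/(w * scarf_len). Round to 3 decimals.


scarf_len = 5/sin(27 deg) = 11.0134
cos(27 deg) = 0.891007
stress = 9104*0.891007/(48*11.0134) = 15.344 MPa

15.344


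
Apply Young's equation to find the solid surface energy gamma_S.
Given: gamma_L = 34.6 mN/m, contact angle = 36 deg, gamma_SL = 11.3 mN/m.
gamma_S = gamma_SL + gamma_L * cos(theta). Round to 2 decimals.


theta_rad = 36 * pi/180 = 0.628319
gamma_S = 11.3 + 34.6 * cos(0.628319)
= 39.29 mN/m

39.29


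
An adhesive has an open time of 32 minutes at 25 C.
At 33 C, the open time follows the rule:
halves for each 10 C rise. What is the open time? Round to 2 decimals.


Factor = 2^((33-25)/10) = 1.7411
Open time = 32 / 1.7411 = 18.38 min

18.38


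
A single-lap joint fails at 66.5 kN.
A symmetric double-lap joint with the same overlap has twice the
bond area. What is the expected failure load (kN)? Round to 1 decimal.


Double-lap load = 2 * 66.5 = 133.0 kN

133.0


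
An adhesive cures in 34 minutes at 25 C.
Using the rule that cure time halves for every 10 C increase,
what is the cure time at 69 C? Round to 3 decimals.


Factor = 2^((69 - 25) / 10) = 21.1121
Cure time = 34 / 21.1121
= 1.610 minutes

1.610


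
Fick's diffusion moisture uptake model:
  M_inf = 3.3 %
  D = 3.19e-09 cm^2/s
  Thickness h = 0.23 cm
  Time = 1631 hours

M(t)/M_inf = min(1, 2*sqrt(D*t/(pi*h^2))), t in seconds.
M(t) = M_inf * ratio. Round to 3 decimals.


t_sec = 1631 * 3600 = 5871600
ratio = 2*sqrt(3.19e-09*5871600/(pi*0.23^2))
= min(1, 0.671430)
= 0.671430
M(t) = 3.3 * 0.671430 = 2.216 %

2.216


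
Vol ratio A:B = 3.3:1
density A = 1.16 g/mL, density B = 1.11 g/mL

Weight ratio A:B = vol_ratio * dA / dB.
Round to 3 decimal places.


Weight ratio = 3.3 * 1.16 / 1.11
= 3.449

3.449


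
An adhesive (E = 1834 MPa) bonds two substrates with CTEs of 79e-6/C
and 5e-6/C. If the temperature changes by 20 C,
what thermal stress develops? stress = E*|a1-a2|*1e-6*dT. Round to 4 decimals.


Stress = 1834 * |79 - 5| * 1e-6 * 20
= 2.7143 MPa

2.7143


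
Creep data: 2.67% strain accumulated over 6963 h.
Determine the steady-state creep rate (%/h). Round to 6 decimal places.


Rate = 2.67 / 6963 = 0.000383 %/h

0.000383


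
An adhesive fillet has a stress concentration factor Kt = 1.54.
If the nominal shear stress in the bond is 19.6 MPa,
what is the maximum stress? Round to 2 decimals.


Max stress = 19.6 * 1.54 = 30.18 MPa

30.18


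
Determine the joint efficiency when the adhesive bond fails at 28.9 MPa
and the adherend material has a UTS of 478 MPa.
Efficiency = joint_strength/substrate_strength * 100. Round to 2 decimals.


Joint efficiency = 28.9 / 478 * 100
= 6.05%

6.05


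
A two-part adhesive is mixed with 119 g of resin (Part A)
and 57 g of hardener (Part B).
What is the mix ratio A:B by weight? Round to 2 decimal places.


Mix ratio = mass_A / mass_B
= 119 / 57
= 2.09

2.09


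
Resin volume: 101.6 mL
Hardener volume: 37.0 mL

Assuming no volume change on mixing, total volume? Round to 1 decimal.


V_total = 101.6 + 37.0 = 138.6 mL

138.6


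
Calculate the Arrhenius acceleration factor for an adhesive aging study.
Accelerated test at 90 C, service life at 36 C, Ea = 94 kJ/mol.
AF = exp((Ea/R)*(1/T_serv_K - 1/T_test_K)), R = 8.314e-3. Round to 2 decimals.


T_test = 363.15 K, T_serv = 309.15 K
Ea/R = 94 / 0.008314 = 11306.23
AF = exp(11306.23 * (1/309.15 - 1/363.15))
= 230.03

230.03


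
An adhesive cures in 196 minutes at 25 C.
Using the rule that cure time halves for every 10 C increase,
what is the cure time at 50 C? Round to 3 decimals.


Factor = 2^((50 - 25) / 10) = 5.6569
Cure time = 196 / 5.6569
= 34.648 minutes

34.648


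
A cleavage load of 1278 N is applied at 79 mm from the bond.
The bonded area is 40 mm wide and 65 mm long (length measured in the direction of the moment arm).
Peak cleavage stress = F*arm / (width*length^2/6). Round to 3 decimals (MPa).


Moment = 1278 * 79 = 100962 N*mm
Section modulus = 40 * 4225 / 6 = 169000 / 6 mm^3
Stress = 100962 / (169000 / 6) = 605772 / 169000
= 3.584 MPa

3.584


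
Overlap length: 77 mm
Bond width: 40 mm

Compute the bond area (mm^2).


Bond area = 77 * 40 = 3080 mm^2

3080


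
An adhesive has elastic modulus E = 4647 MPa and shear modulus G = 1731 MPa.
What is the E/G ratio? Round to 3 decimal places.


E/G = 4647 / 1731 = 2.685

2.685


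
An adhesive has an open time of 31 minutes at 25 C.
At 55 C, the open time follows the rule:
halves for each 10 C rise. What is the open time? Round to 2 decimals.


Factor = 2^((55-25)/10) = 8.0000
Open time = 31 / 8.0000 = 3.88 min

3.88


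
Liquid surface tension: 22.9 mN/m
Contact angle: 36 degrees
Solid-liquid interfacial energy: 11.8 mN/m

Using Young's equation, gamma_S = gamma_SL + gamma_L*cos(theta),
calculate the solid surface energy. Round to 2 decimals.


gamma_S = 11.8 + 22.9 * cos(36)
= 30.33 mN/m

30.33


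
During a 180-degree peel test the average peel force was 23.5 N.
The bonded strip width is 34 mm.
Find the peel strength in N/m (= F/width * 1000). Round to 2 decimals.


Peel strength = F/width * 1000
= 23.5 / 34 * 1000
= 691.18 N/m

691.18


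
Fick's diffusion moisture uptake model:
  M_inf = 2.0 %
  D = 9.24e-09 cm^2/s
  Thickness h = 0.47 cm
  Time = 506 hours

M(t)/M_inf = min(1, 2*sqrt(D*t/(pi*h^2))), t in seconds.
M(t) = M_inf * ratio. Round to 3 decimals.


t_sec = 506 * 3600 = 1821600
ratio = 2*sqrt(9.24e-09*1821600/(pi*0.47^2))
= min(1, 0.311472)
= 0.311472
M(t) = 2.0 * 0.311472 = 0.623 %

0.623


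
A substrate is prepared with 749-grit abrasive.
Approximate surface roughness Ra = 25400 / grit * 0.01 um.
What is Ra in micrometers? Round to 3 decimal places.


Ra = 25400 / 749 * 0.01 = 0.339 um

0.339


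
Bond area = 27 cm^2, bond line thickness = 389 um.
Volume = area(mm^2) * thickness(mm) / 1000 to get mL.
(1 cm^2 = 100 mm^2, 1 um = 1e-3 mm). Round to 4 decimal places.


area_mm2 = 27 * 100 = 2700
blt_mm = 389 * 1e-3 = 0.389
vol_mm3 = 2700 * 0.389 = 1050.3
vol_mL = 1050.3 / 1000 = 1.0503 mL

1.0503


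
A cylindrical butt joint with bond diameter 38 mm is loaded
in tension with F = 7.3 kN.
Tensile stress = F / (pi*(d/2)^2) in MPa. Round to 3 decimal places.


Area = pi * (38/2)^2 = 1134.1149 mm^2
Stress = 7.3*1000 / 1134.1149
= 6.437 MPa

6.437


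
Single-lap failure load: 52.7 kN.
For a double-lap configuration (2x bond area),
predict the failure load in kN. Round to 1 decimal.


Failure load = 52.7 * 2 = 105.4 kN

105.4


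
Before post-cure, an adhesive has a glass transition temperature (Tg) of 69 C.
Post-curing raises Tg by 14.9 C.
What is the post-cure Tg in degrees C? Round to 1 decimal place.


Tg_post = Tg_base + delta_Tg
= 69 + 14.9
= 83.9 C

83.9


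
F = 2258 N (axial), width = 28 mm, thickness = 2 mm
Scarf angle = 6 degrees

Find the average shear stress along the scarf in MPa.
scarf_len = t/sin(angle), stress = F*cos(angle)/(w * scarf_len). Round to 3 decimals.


scarf_len = 2/sin(6 deg) = 19.1335
cos(6 deg) = 0.994522
stress = 2258*0.994522/(28*19.1335) = 4.192 MPa

4.192


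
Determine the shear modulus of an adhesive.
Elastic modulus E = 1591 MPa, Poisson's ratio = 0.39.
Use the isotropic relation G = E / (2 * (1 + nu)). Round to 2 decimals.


G = 1591 / (2*(1+0.39)) = 1591 / 2.78
= 572.30 MPa

572.30


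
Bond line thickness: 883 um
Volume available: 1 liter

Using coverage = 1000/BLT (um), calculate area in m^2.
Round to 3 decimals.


1 L = 1e6 mm^3, thickness = 883 um = 0.883 mm
Area = 1e6 / 0.883 mm^2 = (1e6 / 0.883) / 1e6 m^2 = 1000 / 883 m^2
= 1.133 m^2

1.133


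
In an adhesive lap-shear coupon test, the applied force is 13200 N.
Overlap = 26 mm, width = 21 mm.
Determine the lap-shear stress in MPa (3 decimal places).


stress = F / (overlap * width)
= 13200 / (26 * 21)
= 24.176 MPa

24.176


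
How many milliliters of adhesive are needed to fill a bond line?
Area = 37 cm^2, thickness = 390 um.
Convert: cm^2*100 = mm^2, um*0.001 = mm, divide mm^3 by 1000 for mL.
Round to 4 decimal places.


= (37 * 100) * (390 * 0.001) / 1000
= 1.4430 mL

1.4430


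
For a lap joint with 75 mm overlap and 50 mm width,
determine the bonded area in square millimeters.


Area = 75 * 50 = 3750 mm^2

3750


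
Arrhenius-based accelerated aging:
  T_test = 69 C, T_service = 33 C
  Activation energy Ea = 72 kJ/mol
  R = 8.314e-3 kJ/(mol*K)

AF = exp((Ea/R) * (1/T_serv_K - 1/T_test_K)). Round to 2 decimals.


T_test_K = 342.15, T_serv_K = 306.15
AF = exp((72/8.314e-3) * (1/306.15 - 1/342.15))
= 19.61

19.61


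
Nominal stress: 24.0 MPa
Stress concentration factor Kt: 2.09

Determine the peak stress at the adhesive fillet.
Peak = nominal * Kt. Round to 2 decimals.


Peak stress = 24.0 * 2.09
= 50.16 MPa

50.16


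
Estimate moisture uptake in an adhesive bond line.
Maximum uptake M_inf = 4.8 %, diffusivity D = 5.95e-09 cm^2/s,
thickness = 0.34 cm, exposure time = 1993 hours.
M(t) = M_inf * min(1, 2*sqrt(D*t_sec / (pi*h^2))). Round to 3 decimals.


Convert time: 1993 h = 7174800 s
ratio = min(1, 2*sqrt(5.95e-09*7174800/(pi*0.34^2)))
= 0.685708
M(t) = 4.8 * 0.685708 = 3.291%

3.291


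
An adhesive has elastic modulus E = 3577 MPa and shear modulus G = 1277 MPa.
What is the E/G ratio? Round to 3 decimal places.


E/G = 3577 / 1277 = 2.801

2.801


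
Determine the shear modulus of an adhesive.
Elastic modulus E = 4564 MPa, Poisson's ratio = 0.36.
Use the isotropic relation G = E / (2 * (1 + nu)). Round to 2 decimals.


G = 4564 / (2*(1+0.36)) = 4564 / 2.72
= 1677.94 MPa

1677.94


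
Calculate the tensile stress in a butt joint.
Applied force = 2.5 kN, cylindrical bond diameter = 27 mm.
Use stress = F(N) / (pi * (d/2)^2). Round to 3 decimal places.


A = pi * 13.5^2 = 572.5553 mm^2
sigma = 2500.0 / 572.5553 = 4.366 MPa

4.366


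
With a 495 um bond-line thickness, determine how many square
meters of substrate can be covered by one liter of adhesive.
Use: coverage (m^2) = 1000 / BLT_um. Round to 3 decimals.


Coverage = 1000 / 495 = 2.020 m^2

2.020


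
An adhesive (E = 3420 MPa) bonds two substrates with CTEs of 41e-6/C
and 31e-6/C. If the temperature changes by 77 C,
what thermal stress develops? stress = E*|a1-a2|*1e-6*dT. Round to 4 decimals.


Stress = 3420 * |41 - 31| * 1e-6 * 77
= 2.6334 MPa

2.6334


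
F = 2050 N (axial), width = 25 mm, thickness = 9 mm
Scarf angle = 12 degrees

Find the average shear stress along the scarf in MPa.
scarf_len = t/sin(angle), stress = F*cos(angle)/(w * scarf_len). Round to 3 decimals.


scarf_len = 9/sin(12 deg) = 43.2876
cos(12 deg) = 0.978148
stress = 2050*0.978148/(25*43.2876) = 1.853 MPa

1.853


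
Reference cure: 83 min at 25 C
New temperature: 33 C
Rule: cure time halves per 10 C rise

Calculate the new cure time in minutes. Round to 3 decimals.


factor = 2^((33-25)/10) = 1.7411
t_new = 83 / 1.7411 = 47.671 min

47.671


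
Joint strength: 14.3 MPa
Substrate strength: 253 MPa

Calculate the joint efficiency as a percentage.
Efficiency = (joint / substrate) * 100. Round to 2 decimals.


Efficiency = (14.3 / 253) * 100 = 5.65%

5.65


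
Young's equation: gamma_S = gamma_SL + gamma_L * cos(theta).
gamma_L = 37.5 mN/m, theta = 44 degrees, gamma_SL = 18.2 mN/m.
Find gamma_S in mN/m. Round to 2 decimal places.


cos(44 deg) = 0.719340
gamma_S = 18.2 + 37.5 * 0.719340
= 45.18 mN/m

45.18


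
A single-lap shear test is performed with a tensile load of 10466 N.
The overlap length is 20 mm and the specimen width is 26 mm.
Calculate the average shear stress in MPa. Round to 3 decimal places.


Shear stress = F / (overlap * width)
= 10466 / (20 * 26)
= 10466 / 520
= 20.127 MPa

20.127


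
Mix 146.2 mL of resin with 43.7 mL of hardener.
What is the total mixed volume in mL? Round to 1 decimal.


Total = 146.2 + 43.7 = 189.9 mL

189.9


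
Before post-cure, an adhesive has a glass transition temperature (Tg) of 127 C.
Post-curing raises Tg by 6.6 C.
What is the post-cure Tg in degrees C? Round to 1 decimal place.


Tg_post = Tg_base + delta_Tg
= 127 + 6.6
= 133.6 C

133.6


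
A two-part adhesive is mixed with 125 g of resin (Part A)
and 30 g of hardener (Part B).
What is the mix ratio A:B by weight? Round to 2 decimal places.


Mix ratio = mass_A / mass_B
= 125 / 30
= 4.17

4.17


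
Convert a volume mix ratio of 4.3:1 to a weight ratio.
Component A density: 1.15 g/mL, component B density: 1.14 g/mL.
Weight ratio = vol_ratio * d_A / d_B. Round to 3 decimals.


= 4.3 * 1.15 / 1.14 = 4.338

4.338


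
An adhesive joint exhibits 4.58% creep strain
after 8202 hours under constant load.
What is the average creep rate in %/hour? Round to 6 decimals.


Creep rate = strain / time
= 4.58 / 8202
= 0.000558 %/h

0.000558


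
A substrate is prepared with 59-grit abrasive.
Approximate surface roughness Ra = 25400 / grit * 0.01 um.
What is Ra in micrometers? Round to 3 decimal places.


Ra = 25400 / 59 * 0.01 = 4.305 um

4.305


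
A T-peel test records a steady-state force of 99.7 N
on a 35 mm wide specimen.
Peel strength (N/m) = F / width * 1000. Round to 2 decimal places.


Peel strength = 99.7 / 35 * 1000
= 2848.57 N/m

2848.57


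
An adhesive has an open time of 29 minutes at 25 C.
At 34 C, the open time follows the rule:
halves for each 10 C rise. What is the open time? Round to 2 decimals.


Factor = 2^((34-25)/10) = 1.8661
Open time = 29 / 1.8661 = 15.54 min

15.54


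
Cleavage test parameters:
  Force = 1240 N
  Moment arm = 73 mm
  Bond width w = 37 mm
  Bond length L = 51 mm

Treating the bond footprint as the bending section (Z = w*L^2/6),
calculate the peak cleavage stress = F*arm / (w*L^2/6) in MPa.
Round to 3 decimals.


M = 1240 * 73 = 90520 N*mm
Z = 37 * 51^2 / 6 = 96237 / 6 mm^3
sigma = M / Z = 6 * 90520 / 96237 = 543120 / 96237
= 5.644 MPa

5.644


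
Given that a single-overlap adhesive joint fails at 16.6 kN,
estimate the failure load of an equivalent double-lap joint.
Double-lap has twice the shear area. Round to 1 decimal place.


Double-lap factor = 2
Expected load = 16.6 * 2 = 33.2 kN

33.2


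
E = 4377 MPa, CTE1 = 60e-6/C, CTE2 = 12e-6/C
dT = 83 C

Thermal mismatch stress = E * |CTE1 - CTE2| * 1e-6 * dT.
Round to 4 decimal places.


= 4377 * 48e-6 * 83
= 17.4380 MPa

17.4380


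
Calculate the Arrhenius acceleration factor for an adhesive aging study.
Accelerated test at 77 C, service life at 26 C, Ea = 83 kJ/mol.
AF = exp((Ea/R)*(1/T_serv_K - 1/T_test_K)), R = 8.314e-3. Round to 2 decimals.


T_test = 350.15 K, T_serv = 299.15 K
Ea/R = 83 / 0.008314 = 9983.16
AF = exp(9983.16 * (1/299.15 - 1/350.15))
= 129.11

129.11


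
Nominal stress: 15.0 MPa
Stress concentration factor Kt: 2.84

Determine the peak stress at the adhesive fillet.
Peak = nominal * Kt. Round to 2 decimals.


Peak stress = 15.0 * 2.84
= 42.60 MPa

42.60


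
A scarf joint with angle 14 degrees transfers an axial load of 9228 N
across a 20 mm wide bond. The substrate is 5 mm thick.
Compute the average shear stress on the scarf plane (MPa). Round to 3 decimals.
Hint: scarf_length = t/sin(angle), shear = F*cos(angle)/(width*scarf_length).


scarf_length = 5 / sin(14 deg) = 20.6678 mm
cos(14 deg) = 0.970296
shear stress = 9228 * 0.970296 / (20 * 20.6678)
= 21.661 MPa

21.661


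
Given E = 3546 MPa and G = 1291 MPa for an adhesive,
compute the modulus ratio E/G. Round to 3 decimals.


E/G ratio = 3546 / 1291 = 2.747

2.747


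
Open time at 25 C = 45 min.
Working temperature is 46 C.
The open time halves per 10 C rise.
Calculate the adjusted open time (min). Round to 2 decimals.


factor = 2^((46 - 25) / 10) = 4.2871
ot = 45 / 4.2871 = 10.50 min

10.50


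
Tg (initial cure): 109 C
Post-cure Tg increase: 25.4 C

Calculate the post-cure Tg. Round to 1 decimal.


Post-cure Tg = 109 + 25.4 = 134.4 C

134.4


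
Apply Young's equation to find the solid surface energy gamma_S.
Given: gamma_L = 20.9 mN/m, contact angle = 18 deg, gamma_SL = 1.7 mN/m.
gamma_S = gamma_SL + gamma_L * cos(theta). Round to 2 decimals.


theta_rad = 18 * pi/180 = 0.314159
gamma_S = 1.7 + 20.9 * cos(0.314159)
= 21.58 mN/m

21.58


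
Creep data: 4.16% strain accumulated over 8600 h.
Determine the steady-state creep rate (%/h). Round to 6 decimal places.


Rate = 4.16 / 8600 = 0.000484 %/h

0.000484


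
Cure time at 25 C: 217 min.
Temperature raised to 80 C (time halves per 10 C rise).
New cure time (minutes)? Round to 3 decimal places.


Acceleration factor = 2^(55/10) = 45.2548
New time = 217 / 45.2548 = 4.795 min

4.795


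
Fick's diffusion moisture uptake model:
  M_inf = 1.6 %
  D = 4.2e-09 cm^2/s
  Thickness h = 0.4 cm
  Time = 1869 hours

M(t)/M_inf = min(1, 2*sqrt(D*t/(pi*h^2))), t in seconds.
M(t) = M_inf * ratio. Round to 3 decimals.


t_sec = 1869 * 3600 = 6728400
ratio = 2*sqrt(4.2e-09*6728400/(pi*0.4^2))
= min(1, 0.474215)
= 0.474215
M(t) = 1.6 * 0.474215 = 0.759 %

0.759


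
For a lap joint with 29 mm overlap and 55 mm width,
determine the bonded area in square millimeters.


Area = 29 * 55 = 1595 mm^2

1595


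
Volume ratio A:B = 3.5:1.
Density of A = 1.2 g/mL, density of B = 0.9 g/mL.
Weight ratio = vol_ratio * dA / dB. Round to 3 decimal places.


Wt ratio = 3.5 * 1.2 / 0.9
= 4.667

4.667


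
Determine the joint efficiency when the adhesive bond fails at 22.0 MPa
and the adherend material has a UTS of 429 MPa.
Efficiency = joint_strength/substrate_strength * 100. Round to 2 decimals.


Joint efficiency = 22.0 / 429 * 100
= 5.13%

5.13


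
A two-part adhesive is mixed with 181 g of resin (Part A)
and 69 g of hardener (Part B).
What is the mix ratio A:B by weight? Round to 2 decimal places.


Mix ratio = mass_A / mass_B
= 181 / 69
= 2.62

2.62


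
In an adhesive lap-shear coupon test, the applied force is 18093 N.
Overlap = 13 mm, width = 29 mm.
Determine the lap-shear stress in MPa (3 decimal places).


stress = F / (overlap * width)
= 18093 / (13 * 29)
= 47.992 MPa

47.992


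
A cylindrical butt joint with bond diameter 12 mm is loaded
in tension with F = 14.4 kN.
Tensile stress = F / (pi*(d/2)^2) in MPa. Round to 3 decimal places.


Area = pi * (12/2)^2 = 113.0973 mm^2
Stress = 14.4*1000 / 113.0973
= 127.324 MPa

127.324


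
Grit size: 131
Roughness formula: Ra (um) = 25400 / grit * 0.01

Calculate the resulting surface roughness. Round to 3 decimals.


Ra = 25400 / 131 * 0.01
= 1.939 um

1.939


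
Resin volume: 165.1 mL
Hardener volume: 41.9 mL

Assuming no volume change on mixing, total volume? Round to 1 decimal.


V_total = 165.1 + 41.9 = 207.0 mL

207.0


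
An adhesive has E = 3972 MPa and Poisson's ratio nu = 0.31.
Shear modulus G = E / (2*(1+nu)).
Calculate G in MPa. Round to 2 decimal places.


G = 3972 / (2*(1+0.31))
= 3972 / 2.62
= 1516.03 MPa

1516.03


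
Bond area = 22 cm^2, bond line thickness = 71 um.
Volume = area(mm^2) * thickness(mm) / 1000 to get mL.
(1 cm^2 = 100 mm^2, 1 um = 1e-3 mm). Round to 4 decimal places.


area_mm2 = 22 * 100 = 2200
blt_mm = 71 * 1e-3 = 0.071
vol_mm3 = 2200 * 0.071 = 156.2
vol_mL = 156.2 / 1000 = 0.1562 mL

0.1562


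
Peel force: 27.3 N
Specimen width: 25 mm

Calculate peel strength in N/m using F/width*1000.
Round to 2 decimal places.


Peel strength = 27.3 / 25 * 1000 = 1092.00 N/m

1092.00


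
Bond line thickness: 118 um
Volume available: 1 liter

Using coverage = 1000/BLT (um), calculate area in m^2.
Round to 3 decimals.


1 L = 1e6 mm^3, thickness = 118 um = 0.118 mm
Area = 1e6 / 0.118 mm^2 = (1e6 / 0.118) / 1e6 m^2 = 1000 / 118 m^2
= 8.475 m^2

8.475


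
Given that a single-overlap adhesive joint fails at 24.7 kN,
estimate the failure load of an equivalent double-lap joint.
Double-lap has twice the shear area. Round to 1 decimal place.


Double-lap factor = 2
Expected load = 24.7 * 2 = 49.4 kN

49.4


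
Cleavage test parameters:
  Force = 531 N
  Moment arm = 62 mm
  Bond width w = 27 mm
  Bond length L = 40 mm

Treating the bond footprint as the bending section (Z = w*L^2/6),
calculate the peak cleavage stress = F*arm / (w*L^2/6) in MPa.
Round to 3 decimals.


M = 531 * 62 = 32922 N*mm
Z = 27 * 40^2 / 6 = 43200 / 6 mm^3
sigma = M / Z = 6 * 32922 / 43200 = 197532 / 43200
= 4.573 MPa

4.573


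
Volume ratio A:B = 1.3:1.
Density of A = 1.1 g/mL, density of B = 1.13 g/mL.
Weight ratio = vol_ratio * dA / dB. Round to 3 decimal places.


Wt ratio = 1.3 * 1.1 / 1.13
= 1.265

1.265


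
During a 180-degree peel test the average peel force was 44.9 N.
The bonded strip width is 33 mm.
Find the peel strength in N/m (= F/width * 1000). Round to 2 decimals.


Peel strength = F/width * 1000
= 44.9 / 33 * 1000
= 1360.61 N/m

1360.61


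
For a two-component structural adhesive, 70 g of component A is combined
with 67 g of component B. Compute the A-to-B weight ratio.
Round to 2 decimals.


Weight ratio A:B = 70 / 67
= 1.04

1.04


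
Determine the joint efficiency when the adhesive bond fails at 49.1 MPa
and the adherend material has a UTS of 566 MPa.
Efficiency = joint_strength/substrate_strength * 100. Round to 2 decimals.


Joint efficiency = 49.1 / 566 * 100
= 8.67%

8.67


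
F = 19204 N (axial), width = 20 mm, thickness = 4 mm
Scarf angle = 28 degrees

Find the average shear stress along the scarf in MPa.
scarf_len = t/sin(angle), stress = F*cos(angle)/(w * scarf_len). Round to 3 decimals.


scarf_len = 4/sin(28 deg) = 8.5202
cos(28 deg) = 0.882948
stress = 19204*0.882948/(20*8.5202) = 99.505 MPa

99.505


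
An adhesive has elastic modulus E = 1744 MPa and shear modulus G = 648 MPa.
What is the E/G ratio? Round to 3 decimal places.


E/G = 1744 / 648 = 2.691

2.691


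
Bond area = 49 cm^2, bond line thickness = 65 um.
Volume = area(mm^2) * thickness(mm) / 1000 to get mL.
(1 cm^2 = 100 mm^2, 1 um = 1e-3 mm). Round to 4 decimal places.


area_mm2 = 49 * 100 = 4900
blt_mm = 65 * 1e-3 = 0.065
vol_mm3 = 4900 * 0.065 = 318.5
vol_mL = 318.5 / 1000 = 0.3185 mL

0.3185


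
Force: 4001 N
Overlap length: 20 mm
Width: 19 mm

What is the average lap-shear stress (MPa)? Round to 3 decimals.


Average shear stress = F / (overlap * width)
= 4001 / (20 * 19)
= 10.529 MPa

10.529


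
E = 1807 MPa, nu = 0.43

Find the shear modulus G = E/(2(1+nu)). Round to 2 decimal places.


G = 1807 / (2 * 1.43)
= 631.82 MPa

631.82


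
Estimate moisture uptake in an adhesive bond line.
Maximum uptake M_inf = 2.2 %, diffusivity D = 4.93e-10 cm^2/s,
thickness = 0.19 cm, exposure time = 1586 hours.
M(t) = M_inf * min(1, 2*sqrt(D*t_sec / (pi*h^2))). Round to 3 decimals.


Convert time: 1586 h = 5709600 s
ratio = min(1, 2*sqrt(4.93e-10*5709600/(pi*0.19^2)))
= 0.315085
M(t) = 2.2 * 0.315085 = 0.693%

0.693


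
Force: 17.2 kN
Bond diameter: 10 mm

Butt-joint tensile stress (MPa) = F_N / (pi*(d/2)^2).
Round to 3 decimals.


F_N = 17.2 * 1000 = 17200.0 N
A = pi*(5.0)^2 = 78.5398 mm^2
stress = 17200.0 / 78.5398 = 218.997 MPa

218.997


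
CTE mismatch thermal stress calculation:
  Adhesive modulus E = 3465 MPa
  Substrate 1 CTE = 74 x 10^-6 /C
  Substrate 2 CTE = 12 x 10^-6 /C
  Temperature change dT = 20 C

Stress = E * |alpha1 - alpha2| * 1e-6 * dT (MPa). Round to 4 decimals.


delta_alpha = |74 - 12| = 62 x 10^-6/C
Stress = 3465 * 62e-6 * 20
= 4.2966 MPa

4.2966


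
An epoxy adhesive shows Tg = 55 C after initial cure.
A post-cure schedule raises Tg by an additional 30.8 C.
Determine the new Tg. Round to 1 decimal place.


New Tg = 55 + 30.8
= 85.8 C

85.8


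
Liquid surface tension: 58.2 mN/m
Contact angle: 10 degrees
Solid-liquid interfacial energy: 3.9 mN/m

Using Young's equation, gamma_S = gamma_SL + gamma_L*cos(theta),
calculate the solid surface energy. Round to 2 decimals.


gamma_S = 3.9 + 58.2 * cos(10)
= 61.22 mN/m

61.22


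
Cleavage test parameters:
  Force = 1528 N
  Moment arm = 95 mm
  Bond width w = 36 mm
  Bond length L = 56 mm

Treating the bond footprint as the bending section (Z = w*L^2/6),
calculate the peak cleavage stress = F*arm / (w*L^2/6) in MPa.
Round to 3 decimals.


M = 1528 * 95 = 145160 N*mm
Z = 36 * 56^2 / 6 = 112896 / 6 mm^3
sigma = M / Z = 6 * 145160 / 112896 = 870960 / 112896
= 7.715 MPa

7.715


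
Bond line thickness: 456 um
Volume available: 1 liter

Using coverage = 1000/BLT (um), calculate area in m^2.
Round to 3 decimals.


1 L = 1e6 mm^3, thickness = 456 um = 0.456 mm
Area = 1e6 / 0.456 mm^2 = (1e6 / 0.456) / 1e6 m^2 = 1000 / 456 m^2
= 2.193 m^2

2.193


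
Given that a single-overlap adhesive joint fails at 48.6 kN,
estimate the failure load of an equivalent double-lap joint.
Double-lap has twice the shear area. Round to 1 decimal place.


Double-lap factor = 2
Expected load = 48.6 * 2 = 97.2 kN

97.2


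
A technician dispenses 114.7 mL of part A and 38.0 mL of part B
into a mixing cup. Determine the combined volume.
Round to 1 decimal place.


Combined volume = 114.7 + 38.0
= 152.7 mL

152.7


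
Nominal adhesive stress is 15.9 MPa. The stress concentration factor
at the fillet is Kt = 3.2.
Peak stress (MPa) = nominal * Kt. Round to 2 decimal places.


Peak = 15.9 * 3.2 = 50.88 MPa

50.88


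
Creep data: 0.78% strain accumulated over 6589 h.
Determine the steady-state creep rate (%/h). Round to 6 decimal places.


Rate = 0.78 / 6589 = 0.000118 %/h

0.000118


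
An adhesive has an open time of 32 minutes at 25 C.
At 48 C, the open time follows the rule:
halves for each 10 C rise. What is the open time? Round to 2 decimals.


Factor = 2^((48-25)/10) = 4.9246
Open time = 32 / 4.9246 = 6.50 min

6.50


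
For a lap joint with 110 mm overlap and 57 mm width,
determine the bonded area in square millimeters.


Area = 110 * 57 = 6270 mm^2

6270


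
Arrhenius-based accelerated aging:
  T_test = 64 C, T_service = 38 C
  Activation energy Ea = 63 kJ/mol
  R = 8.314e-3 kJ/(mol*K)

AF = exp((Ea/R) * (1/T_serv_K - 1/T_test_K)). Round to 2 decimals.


T_test_K = 337.15, T_serv_K = 311.15
AF = exp((63/8.314e-3) * (1/311.15 - 1/337.15))
= 6.54

6.54


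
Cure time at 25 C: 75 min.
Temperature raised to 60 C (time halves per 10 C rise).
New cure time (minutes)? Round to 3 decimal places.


Acceleration factor = 2^(35/10) = 11.3137
New time = 75 / 11.3137 = 6.629 min

6.629


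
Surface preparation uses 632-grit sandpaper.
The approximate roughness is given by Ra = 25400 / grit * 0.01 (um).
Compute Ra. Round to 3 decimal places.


Ra = 25400 / 632 * 0.01
= 254 / 632
= 0.402 um

0.402


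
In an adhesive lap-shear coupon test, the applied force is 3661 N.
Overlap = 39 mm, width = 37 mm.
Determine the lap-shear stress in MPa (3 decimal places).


stress = F / (overlap * width)
= 3661 / (39 * 37)
= 2.537 MPa

2.537


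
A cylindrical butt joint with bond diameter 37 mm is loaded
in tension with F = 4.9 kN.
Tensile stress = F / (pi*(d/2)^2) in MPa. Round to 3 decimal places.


Area = pi * (37/2)^2 = 1075.2101 mm^2
Stress = 4.9*1000 / 1075.2101
= 4.557 MPa

4.557


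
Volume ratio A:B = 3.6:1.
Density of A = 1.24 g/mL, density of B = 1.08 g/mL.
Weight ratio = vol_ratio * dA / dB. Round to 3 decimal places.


Wt ratio = 3.6 * 1.24 / 1.08
= 4.133

4.133


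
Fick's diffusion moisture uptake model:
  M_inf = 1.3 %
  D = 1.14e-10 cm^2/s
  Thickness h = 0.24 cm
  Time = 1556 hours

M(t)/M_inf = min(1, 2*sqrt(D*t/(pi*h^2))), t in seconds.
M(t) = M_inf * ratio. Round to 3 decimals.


t_sec = 1556 * 3600 = 5601600
ratio = 2*sqrt(1.14e-10*5601600/(pi*0.24^2))
= min(1, 0.118810)
= 0.118810
M(t) = 1.3 * 0.118810 = 0.154 %

0.154


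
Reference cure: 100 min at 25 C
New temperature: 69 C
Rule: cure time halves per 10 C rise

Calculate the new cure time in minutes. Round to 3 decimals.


factor = 2^((69-25)/10) = 21.1121
t_new = 100 / 21.1121 = 4.737 min

4.737


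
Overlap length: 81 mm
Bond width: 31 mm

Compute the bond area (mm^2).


Bond area = 81 * 31 = 2511 mm^2

2511


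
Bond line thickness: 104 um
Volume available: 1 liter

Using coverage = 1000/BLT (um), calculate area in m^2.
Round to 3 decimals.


1 L = 1e6 mm^3, thickness = 104 um = 0.104 mm
Area = 1e6 / 0.104 mm^2 = (1e6 / 0.104) / 1e6 m^2 = 1000 / 104 m^2
= 9.615 m^2

9.615


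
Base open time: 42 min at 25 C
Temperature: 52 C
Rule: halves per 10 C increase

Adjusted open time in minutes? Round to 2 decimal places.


Acceleration = 2^((52-25)/10) = 6.4980
Open time = 42 / 6.4980 = 6.46 min

6.46


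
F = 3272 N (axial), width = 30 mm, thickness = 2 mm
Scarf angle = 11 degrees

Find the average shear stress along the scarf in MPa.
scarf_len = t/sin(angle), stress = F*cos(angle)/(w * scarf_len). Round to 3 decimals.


scarf_len = 2/sin(11 deg) = 10.4817
cos(11 deg) = 0.981627
stress = 3272*0.981627/(30*10.4817) = 10.214 MPa

10.214


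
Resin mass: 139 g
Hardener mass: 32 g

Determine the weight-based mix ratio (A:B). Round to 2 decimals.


Ratio = 139 / 32 = 4.34

4.34


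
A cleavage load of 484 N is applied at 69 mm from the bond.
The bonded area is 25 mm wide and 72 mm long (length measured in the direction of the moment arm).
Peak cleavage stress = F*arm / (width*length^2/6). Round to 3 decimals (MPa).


Moment = 484 * 69 = 33396 N*mm
Section modulus = 25 * 5184 / 6 = 129600 / 6 mm^3
Stress = 33396 / (129600 / 6) = 200376 / 129600
= 1.546 MPa

1.546


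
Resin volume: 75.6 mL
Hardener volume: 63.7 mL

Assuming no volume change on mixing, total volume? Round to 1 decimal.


V_total = 75.6 + 63.7 = 139.3 mL

139.3


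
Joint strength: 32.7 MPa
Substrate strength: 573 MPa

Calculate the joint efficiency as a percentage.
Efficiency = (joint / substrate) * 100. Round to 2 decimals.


Efficiency = (32.7 / 573) * 100 = 5.71%

5.71


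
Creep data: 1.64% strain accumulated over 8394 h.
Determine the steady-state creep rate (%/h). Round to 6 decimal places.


Rate = 1.64 / 8394 = 0.000195 %/h

0.000195


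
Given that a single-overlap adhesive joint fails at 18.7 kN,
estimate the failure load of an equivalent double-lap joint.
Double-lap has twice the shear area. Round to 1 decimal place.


Double-lap factor = 2
Expected load = 18.7 * 2 = 37.4 kN

37.4


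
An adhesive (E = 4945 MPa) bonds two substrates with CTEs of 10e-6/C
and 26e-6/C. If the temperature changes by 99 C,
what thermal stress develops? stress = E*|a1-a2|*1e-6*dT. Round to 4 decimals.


Stress = 4945 * |10 - 26| * 1e-6 * 99
= 7.8329 MPa

7.8329


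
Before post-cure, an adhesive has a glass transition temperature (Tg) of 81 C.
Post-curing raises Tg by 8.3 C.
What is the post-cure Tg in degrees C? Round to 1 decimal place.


Tg_post = Tg_base + delta_Tg
= 81 + 8.3
= 89.3 C

89.3


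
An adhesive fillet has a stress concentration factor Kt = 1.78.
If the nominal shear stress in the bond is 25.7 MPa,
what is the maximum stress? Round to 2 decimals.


Max stress = 25.7 * 1.78 = 45.75 MPa

45.75


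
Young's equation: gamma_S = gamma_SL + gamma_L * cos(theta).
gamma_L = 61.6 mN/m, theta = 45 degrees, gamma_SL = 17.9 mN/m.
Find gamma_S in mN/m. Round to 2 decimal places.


cos(45 deg) = 0.707107
gamma_S = 17.9 + 61.6 * 0.707107
= 61.46 mN/m

61.46
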